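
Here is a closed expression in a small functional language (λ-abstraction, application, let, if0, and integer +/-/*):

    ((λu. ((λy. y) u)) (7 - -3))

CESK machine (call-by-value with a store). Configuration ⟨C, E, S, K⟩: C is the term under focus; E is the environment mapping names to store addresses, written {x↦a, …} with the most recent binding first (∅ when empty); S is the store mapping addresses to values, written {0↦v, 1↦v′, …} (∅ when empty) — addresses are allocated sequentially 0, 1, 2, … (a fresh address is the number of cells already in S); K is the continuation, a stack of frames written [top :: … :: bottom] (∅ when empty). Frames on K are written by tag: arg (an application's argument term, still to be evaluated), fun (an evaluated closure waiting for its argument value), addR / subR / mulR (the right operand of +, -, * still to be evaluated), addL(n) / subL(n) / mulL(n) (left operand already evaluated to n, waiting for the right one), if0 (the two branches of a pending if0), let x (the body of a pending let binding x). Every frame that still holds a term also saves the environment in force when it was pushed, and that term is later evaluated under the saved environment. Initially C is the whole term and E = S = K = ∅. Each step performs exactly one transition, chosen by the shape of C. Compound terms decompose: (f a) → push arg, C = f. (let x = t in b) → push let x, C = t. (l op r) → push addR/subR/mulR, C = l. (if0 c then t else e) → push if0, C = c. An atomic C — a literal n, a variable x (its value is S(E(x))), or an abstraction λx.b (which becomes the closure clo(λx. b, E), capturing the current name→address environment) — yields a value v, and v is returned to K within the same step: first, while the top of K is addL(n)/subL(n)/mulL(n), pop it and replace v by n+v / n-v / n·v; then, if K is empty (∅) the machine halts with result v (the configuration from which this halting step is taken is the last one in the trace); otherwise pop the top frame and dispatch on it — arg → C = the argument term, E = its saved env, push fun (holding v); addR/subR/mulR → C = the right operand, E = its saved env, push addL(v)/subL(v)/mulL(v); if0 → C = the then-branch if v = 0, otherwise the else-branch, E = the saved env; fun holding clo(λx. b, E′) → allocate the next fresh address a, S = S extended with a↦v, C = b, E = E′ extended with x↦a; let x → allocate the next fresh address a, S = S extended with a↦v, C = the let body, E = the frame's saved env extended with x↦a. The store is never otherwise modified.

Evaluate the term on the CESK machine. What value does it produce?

[0] [C=((λu. ((λy. y) u)) (7 - -3)) | E=∅ | S=∅ | K=∅]
[1] [C=(λu. ((λy. y) u)) | E=∅ | S=∅ | K=[arg]]
[2] [C=(7 - -3) | E=∅ | S=∅ | K=[fun]]
[3] [C=7 | E=∅ | S=∅ | K=[subR :: fun]]
[4] [C=-3 | E=∅ | S=∅ | K=[subL(7) :: fun]]
[5] [C=((λy. y) u) | E={u↦0} | S={0↦10} | K=∅]
[6] [C=(λy. y) | E={u↦0} | S={0↦10} | K=[arg]]
[7] [C=u | E={u↦0} | S={0↦10} | K=[fun]]
[8] [C=y | E={y↦1, u↦0} | S={0↦10, 1↦10} | K=∅]
→ final value 10

Answer: 10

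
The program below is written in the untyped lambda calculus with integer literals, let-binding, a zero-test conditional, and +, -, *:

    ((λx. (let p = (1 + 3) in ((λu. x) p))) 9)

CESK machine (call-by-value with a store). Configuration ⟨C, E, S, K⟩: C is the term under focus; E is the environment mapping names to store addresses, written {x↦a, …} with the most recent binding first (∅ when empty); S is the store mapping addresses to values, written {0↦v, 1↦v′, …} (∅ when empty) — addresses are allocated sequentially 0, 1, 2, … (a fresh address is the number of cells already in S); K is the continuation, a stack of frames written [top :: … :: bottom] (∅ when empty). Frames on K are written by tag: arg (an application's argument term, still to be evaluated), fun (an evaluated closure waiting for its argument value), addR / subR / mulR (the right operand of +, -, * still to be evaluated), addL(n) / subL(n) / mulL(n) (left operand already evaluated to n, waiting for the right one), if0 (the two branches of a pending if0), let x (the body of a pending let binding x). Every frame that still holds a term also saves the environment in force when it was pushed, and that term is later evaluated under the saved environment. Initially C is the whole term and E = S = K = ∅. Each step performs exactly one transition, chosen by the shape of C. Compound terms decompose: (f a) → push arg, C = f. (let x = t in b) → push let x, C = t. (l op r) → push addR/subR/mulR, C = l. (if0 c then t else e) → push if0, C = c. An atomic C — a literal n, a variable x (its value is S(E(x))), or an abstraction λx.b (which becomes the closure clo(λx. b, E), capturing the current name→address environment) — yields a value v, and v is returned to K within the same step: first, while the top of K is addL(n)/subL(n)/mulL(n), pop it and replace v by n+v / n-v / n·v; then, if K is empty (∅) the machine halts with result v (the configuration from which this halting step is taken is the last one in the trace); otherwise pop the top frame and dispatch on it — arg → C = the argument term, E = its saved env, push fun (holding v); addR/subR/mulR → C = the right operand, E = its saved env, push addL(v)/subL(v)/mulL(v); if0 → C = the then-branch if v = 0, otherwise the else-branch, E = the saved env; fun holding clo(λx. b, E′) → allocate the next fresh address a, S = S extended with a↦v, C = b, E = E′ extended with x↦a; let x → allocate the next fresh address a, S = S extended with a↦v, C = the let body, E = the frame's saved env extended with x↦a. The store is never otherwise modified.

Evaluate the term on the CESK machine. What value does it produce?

step 0: [C=((λx. (let p = (1 + 3) in ((λu. x) p))) 9) | E=∅ | S=∅ | K=∅]
step 1: [C=(λx. (let p = (1 + 3) in ((λu. x) p))) | E=∅ | S=∅ | K=[arg]]
step 2: [C=9 | E=∅ | S=∅ | K=[fun]]
step 3: [C=(let p = (1 + 3) in ((λu. x) p)) | E={x↦0} | S={0↦9} | K=∅]
step 4: [C=(1 + 3) | E={x↦0} | S={0↦9} | K=[let p]]
step 5: [C=1 | E={x↦0} | S={0↦9} | K=[addR :: let p]]
step 6: [C=3 | E={x↦0} | S={0↦9} | K=[addL(1) :: let p]]
step 7: [C=((λu. x) p) | E={p↦1, x↦0} | S={0↦9, 1↦4} | K=∅]
step 8: [C=(λu. x) | E={p↦1, x↦0} | S={0↦9, 1↦4} | K=[arg]]
step 9: [C=p | E={p↦1, x↦0} | S={0↦9, 1↦4} | K=[fun]]
step 10: [C=x | E={u↦2, p↦1, x↦0} | S={0↦9, 1↦4, 2↦4} | K=∅]
→ final value 9

Answer: 9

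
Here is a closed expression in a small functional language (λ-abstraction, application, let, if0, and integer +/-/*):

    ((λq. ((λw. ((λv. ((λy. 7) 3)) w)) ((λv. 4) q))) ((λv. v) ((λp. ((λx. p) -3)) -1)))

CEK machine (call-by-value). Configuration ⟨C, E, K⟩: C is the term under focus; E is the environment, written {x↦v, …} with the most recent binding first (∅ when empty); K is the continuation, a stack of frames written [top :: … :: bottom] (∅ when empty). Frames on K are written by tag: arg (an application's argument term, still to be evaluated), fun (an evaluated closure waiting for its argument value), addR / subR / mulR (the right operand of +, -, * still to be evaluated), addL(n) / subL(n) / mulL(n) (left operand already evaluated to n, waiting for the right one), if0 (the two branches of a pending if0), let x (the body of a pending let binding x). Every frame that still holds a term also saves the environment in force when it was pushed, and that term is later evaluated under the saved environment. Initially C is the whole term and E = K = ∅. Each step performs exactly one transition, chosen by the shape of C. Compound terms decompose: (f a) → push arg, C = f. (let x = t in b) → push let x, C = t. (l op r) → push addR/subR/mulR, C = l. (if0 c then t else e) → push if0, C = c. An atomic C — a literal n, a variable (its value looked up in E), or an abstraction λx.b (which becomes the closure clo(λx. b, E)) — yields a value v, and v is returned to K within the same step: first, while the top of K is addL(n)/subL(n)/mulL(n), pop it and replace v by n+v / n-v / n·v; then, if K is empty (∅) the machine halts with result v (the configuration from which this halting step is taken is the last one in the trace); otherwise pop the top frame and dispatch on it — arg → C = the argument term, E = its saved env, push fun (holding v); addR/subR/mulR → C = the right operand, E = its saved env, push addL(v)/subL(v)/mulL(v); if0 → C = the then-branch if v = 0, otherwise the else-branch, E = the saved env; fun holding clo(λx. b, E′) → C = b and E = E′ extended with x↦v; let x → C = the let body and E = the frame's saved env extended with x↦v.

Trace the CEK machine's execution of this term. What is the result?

0. ⟨C=((λq. ((λw. ((λv. ((λy. 7) 3)) w)) ((λv. 4) q))) ((λv. v) ((λp. ((λx. p) -3)) -1))); E=∅; K=∅⟩
1. ⟨C=(λq. ((λw. ((λv. ((λy. 7) 3)) w)) ((λv. 4) q))); E=∅; K=[arg]⟩
2. ⟨C=((λv. v) ((λp. ((λx. p) -3)) -1)); E=∅; K=[fun]⟩
3. ⟨C=(λv. v); E=∅; K=[arg :: fun]⟩
4. ⟨C=((λp. ((λx. p) -3)) -1); E=∅; K=[fun :: fun]⟩
5. ⟨C=(λp. ((λx. p) -3)); E=∅; K=[arg :: fun :: fun]⟩
6. ⟨C=-1; E=∅; K=[fun :: fun :: fun]⟩
7. ⟨C=((λx. p) -3); E={p↦-1}; K=[fun :: fun]⟩
8. ⟨C=(λx. p); E={p↦-1}; K=[arg :: fun :: fun]⟩
9. ⟨C=-3; E={p↦-1}; K=[fun :: fun :: fun]⟩
10. ⟨C=p; E={x↦-3, p↦-1}; K=[fun :: fun]⟩
11. ⟨C=v; E={v↦-1}; K=[fun]⟩
12. ⟨C=((λw. ((λv. ((λy. 7) 3)) w)) ((λv. 4) q)); E={q↦-1}; K=∅⟩
13. ⟨C=(λw. ((λv. ((λy. 7) 3)) w)); E={q↦-1}; K=[arg]⟩
14. ⟨C=((λv. 4) q); E={q↦-1}; K=[fun]⟩
15. ⟨C=(λv. 4); E={q↦-1}; K=[arg :: fun]⟩
16. ⟨C=q; E={q↦-1}; K=[fun :: fun]⟩
17. ⟨C=4; E={v↦-1, q↦-1}; K=[fun]⟩
18. ⟨C=((λv. ((λy. 7) 3)) w); E={w↦4, q↦-1}; K=∅⟩
19. ⟨C=(λv. ((λy. 7) 3)); E={w↦4, q↦-1}; K=[arg]⟩
20. ⟨C=w; E={w↦4, q↦-1}; K=[fun]⟩
21. ⟨C=((λy. 7) 3); E={v↦4, w↦4, q↦-1}; K=∅⟩
22. ⟨C=(λy. 7); E={v↦4, w↦4, q↦-1}; K=[arg]⟩
23. ⟨C=3; E={v↦4, w↦4, q↦-1}; K=[fun]⟩
24. ⟨C=7; E={y↦3, v↦4, w↦4, q↦-1}; K=∅⟩
→ final value 7

Answer: 7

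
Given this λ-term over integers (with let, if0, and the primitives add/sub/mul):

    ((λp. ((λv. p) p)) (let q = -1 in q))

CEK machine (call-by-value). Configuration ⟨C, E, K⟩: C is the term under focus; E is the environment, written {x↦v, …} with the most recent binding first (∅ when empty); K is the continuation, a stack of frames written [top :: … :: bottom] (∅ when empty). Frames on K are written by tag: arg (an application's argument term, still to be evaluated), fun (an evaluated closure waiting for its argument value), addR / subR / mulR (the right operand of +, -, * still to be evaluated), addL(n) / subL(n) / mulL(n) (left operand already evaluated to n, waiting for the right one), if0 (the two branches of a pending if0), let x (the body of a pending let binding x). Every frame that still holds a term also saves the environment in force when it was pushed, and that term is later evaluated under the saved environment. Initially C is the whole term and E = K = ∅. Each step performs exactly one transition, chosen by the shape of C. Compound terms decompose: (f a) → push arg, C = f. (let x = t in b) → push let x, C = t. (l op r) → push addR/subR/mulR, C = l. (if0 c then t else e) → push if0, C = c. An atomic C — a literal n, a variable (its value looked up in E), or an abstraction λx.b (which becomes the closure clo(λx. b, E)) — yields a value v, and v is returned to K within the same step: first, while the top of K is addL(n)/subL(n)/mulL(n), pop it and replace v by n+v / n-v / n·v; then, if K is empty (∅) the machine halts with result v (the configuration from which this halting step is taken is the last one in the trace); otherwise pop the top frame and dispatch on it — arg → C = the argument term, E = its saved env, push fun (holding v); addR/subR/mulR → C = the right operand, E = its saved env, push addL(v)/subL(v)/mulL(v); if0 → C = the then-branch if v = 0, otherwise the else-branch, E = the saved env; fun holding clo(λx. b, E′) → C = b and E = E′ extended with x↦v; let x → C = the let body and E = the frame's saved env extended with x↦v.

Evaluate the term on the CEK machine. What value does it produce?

Answer: -1

Execution trace:
t=0: [C=((λp. ((λv. p) p)) (let q = -1 in q)) | E=∅ | K=∅]
t=1: [C=(λp. ((λv. p) p)) | E=∅ | K=[arg]]
t=2: [C=(let q = -1 in q) | E=∅ | K=[fun]]
t=3: [C=-1 | E=∅ | K=[let q :: fun]]
t=4: [C=q | E={q↦-1} | K=[fun]]
t=5: [C=((λv. p) p) | E={p↦-1} | K=∅]
t=6: [C=(λv. p) | E={p↦-1} | K=[arg]]
t=7: [C=p | E={p↦-1} | K=[fun]]
t=8: [C=p | E={v↦-1, p↦-1} | K=∅]
→ final value -1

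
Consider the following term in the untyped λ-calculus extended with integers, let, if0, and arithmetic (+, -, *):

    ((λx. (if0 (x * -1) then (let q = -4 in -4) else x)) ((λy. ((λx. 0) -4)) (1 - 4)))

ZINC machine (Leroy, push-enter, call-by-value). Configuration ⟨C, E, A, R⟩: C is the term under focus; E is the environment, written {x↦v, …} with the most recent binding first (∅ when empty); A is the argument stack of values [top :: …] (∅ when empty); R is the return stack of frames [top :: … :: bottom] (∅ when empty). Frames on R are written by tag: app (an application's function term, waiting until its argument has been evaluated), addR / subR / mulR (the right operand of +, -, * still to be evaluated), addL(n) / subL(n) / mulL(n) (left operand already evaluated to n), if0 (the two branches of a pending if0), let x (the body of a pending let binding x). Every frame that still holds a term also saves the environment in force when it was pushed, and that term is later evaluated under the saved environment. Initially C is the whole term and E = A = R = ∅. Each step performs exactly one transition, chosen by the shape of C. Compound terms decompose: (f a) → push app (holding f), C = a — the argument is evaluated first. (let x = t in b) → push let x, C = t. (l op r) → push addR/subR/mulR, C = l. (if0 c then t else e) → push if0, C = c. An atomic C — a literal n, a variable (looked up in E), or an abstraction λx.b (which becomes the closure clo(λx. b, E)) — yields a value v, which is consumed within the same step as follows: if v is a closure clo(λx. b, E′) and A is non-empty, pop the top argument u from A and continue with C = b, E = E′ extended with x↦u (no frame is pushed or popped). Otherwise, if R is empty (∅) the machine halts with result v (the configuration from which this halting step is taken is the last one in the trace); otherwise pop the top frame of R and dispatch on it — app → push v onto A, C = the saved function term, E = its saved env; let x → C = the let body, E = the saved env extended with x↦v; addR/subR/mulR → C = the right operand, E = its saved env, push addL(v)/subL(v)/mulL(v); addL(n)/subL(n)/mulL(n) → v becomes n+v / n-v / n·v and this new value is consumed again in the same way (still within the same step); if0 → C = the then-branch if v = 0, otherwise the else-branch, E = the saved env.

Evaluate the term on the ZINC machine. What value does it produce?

Answer: -4

Execution trace:
[0] [C=((λx. (if0 (x * -1) then (let q = -4 in -4) else x)) ((λy. ((λx. 0) -4)) (1 - 4))) | E=∅ | A=∅ | R=∅]
[1] [C=((λy. ((λx. 0) -4)) (1 - 4)) | E=∅ | A=∅ | R=[app]]
[2] [C=(1 - 4) | E=∅ | A=∅ | R=[app :: app]]
[3] [C=1 | E=∅ | A=∅ | R=[subR :: app :: app]]
[4] [C=4 | E=∅ | A=∅ | R=[subL(1) :: app :: app]]
[5] [C=(λy. ((λx. 0) -4)) | E=∅ | A=[-3] | R=[app]]
[6] [C=((λx. 0) -4) | E={y↦-3} | A=∅ | R=[app]]
[7] [C=-4 | E={y↦-3} | A=∅ | R=[app :: app]]
[8] [C=(λx. 0) | E={y↦-3} | A=[-4] | R=[app]]
[9] [C=0 | E={x↦-4, y↦-3} | A=∅ | R=[app]]
[10] [C=(λx. (if0 (x * -1) then (let q = -4 in -4) else x)) | E=∅ | A=[0] | R=∅]
[11] [C=(if0 (x * -1) then (let q = -4 in -4) else x) | E={x↦0} | A=∅ | R=∅]
[12] [C=(x * -1) | E={x↦0} | A=∅ | R=[if0]]
[13] [C=x | E={x↦0} | A=∅ | R=[mulR :: if0]]
[14] [C=-1 | E={x↦0} | A=∅ | R=[mulL(0) :: if0]]
[15] [C=(let q = -4 in -4) | E={x↦0} | A=∅ | R=∅]
[16] [C=-4 | E={x↦0} | A=∅ | R=[let q]]
[17] [C=-4 | E={q↦-4, x↦0} | A=∅ | R=∅]
→ final value -4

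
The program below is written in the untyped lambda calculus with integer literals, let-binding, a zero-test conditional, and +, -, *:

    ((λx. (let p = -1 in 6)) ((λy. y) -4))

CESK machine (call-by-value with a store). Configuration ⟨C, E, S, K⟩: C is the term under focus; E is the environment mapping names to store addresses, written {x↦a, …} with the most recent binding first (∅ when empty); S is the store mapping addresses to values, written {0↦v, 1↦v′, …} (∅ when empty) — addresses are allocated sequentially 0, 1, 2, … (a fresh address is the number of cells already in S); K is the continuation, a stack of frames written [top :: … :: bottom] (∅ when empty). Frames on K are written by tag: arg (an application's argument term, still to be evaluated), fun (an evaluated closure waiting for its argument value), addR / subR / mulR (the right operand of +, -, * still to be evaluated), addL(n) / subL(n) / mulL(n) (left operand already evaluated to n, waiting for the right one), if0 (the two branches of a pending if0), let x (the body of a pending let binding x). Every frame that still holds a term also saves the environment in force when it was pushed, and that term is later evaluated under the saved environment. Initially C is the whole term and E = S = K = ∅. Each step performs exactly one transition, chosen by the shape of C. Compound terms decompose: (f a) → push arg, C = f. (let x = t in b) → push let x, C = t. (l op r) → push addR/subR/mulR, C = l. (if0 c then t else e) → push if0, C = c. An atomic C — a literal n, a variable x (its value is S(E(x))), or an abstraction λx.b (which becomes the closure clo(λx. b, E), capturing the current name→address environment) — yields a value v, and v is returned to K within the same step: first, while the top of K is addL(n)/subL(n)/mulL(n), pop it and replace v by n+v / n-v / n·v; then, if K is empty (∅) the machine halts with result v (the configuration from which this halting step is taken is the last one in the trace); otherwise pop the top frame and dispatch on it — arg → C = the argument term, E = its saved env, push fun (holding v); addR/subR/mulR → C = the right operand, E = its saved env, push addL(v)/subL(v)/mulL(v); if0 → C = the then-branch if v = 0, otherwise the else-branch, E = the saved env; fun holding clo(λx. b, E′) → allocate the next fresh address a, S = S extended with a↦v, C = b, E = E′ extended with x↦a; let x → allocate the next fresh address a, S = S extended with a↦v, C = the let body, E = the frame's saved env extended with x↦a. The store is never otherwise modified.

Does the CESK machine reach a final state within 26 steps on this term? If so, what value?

Answer: 6

Machine steps:
step 0: [C=((λx. (let p = -1 in 6)) ((λy. y) -4)) | E=∅ | S=∅ | K=∅]
step 1: [C=(λx. (let p = -1 in 6)) | E=∅ | S=∅ | K=[arg]]
step 2: [C=((λy. y) -4) | E=∅ | S=∅ | K=[fun]]
step 3: [C=(λy. y) | E=∅ | S=∅ | K=[arg :: fun]]
step 4: [C=-4 | E=∅ | S=∅ | K=[fun :: fun]]
step 5: [C=y | E={y↦0} | S={0↦-4} | K=[fun]]
step 6: [C=(let p = -1 in 6) | E={x↦1} | S={0↦-4, 1↦-4} | K=∅]
step 7: [C=-1 | E={x↦1} | S={0↦-4, 1↦-4} | K=[let p]]
step 8: [C=6 | E={p↦2, x↦1} | S={0↦-4, 1↦-4, 2↦-1} | K=∅]
→ final value 6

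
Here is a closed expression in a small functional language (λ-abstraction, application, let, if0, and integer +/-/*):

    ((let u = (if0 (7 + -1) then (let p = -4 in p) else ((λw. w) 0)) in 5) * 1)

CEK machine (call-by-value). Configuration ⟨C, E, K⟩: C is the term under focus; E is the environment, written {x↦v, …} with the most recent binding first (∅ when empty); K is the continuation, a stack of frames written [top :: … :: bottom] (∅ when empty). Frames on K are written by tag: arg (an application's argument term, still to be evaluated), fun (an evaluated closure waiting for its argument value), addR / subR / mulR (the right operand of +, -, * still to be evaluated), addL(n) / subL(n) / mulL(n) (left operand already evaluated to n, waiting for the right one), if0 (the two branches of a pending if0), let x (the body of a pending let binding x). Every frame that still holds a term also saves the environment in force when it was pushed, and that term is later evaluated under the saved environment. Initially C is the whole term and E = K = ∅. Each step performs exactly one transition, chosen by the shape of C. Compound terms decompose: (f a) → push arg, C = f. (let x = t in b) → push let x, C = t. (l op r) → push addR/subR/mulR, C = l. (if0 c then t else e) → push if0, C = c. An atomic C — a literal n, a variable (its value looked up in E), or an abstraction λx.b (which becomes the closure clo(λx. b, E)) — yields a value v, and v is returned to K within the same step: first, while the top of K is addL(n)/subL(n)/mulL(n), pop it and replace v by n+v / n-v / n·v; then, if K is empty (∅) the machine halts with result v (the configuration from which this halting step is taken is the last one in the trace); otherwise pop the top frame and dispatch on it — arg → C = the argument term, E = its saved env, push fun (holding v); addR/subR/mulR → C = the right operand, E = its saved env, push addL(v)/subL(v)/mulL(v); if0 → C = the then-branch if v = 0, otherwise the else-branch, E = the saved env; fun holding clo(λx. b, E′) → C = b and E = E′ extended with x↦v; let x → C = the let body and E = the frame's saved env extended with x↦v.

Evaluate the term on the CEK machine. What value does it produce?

Answer: 5

Derivation:
0. [C=((let u = (if0 (7 + -1) then (let p = -4 in p) else ((λw. w) 0)) in 5) * 1) | E=∅ | K=∅]
1. [C=(let u = (if0 (7 + -1) then (let p = -4 in p) else ((λw. w) 0)) in 5) | E=∅ | K=[mulR]]
2. [C=(if0 (7 + -1) then (let p = -4 in p) else ((λw. w) 0)) | E=∅ | K=[let u :: mulR]]
3. [C=(7 + -1) | E=∅ | K=[if0 :: let u :: mulR]]
4. [C=7 | E=∅ | K=[addR :: if0 :: let u :: mulR]]
5. [C=-1 | E=∅ | K=[addL(7) :: if0 :: let u :: mulR]]
6. [C=((λw. w) 0) | E=∅ | K=[let u :: mulR]]
7. [C=(λw. w) | E=∅ | K=[arg :: let u :: mulR]]
8. [C=0 | E=∅ | K=[fun :: let u :: mulR]]
9. [C=w | E={w↦0} | K=[let u :: mulR]]
10. [C=5 | E={u↦0} | K=[mulR]]
11. [C=1 | E=∅ | K=[mulL(5)]]
→ final value 5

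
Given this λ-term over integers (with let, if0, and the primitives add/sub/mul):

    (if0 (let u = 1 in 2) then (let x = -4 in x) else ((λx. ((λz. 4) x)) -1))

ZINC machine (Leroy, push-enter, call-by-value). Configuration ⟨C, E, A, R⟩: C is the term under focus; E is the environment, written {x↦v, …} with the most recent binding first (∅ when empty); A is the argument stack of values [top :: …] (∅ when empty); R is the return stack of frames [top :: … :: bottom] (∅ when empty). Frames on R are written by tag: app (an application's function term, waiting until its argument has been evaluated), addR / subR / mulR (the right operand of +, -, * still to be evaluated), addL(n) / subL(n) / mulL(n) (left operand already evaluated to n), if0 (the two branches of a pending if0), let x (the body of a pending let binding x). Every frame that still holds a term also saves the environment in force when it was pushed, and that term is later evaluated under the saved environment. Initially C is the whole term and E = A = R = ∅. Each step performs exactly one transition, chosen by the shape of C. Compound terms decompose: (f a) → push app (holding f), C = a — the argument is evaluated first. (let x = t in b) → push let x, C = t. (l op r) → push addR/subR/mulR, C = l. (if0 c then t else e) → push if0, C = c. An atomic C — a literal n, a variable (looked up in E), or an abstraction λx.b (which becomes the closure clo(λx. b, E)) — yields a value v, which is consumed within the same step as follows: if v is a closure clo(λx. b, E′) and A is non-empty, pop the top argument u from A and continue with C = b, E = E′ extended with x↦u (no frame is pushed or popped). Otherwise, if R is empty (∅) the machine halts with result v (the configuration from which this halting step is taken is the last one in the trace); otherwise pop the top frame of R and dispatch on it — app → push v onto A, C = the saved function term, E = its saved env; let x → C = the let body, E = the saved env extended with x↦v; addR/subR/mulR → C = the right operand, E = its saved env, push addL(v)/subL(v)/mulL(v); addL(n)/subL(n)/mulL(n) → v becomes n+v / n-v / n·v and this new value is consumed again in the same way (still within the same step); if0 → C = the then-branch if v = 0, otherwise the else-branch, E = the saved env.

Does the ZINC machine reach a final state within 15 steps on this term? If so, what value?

Answer: 4

Execution trace:
step 0: ⟨C=(if0 (let u = 1 in 2) then (let x = -4 in x) else ((λx. ((λz. 4) x)) -1)); E=∅; A=∅; R=∅⟩
step 1: ⟨C=(let u = 1 in 2); E=∅; A=∅; R=[if0]⟩
step 2: ⟨C=1; E=∅; A=∅; R=[let u :: if0]⟩
step 3: ⟨C=2; E={u↦1}; A=∅; R=[if0]⟩
step 4: ⟨C=((λx. ((λz. 4) x)) -1); E=∅; A=∅; R=∅⟩
step 5: ⟨C=-1; E=∅; A=∅; R=[app]⟩
step 6: ⟨C=(λx. ((λz. 4) x)); E=∅; A=[-1]; R=∅⟩
step 7: ⟨C=((λz. 4) x); E={x↦-1}; A=∅; R=∅⟩
step 8: ⟨C=x; E={x↦-1}; A=∅; R=[app]⟩
step 9: ⟨C=(λz. 4); E={x↦-1}; A=[-1]; R=∅⟩
step 10: ⟨C=4; E={z↦-1, x↦-1}; A=∅; R=∅⟩
→ final value 4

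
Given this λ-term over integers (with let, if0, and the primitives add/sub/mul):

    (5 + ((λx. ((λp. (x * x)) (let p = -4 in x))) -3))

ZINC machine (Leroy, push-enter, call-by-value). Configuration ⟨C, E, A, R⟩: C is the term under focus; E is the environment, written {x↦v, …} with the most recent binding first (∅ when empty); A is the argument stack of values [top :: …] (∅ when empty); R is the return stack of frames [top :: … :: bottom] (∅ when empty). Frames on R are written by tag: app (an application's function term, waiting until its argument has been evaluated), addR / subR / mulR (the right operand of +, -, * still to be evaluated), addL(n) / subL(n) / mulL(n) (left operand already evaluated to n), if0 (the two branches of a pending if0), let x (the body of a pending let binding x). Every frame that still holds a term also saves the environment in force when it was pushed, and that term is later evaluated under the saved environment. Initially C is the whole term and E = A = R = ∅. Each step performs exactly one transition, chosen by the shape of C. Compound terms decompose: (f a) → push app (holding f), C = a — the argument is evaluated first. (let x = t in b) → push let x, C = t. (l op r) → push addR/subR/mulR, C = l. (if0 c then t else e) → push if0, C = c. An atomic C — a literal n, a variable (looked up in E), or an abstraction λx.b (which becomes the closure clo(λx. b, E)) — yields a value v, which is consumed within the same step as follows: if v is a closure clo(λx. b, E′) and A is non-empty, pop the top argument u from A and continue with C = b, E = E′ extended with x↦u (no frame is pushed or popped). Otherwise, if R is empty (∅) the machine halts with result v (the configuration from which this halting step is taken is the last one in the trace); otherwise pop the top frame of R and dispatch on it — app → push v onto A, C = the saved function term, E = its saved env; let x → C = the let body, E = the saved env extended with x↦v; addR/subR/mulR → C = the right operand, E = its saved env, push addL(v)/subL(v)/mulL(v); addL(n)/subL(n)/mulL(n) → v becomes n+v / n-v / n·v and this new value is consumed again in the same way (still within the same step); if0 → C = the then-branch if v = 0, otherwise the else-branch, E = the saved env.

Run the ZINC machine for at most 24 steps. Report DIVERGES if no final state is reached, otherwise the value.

step 0: [C=(5 + ((λx. ((λp. (x * x)) (let p = -4 in x))) -3)) | E=∅ | A=∅ | R=∅]
step 1: [C=5 | E=∅ | A=∅ | R=[addR]]
step 2: [C=((λx. ((λp. (x * x)) (let p = -4 in x))) -3) | E=∅ | A=∅ | R=[addL(5)]]
step 3: [C=-3 | E=∅ | A=∅ | R=[app :: addL(5)]]
step 4: [C=(λx. ((λp. (x * x)) (let p = -4 in x))) | E=∅ | A=[-3] | R=[addL(5)]]
step 5: [C=((λp. (x * x)) (let p = -4 in x)) | E={x↦-3} | A=∅ | R=[addL(5)]]
step 6: [C=(let p = -4 in x) | E={x↦-3} | A=∅ | R=[app :: addL(5)]]
step 7: [C=-4 | E={x↦-3} | A=∅ | R=[let p :: app :: addL(5)]]
step 8: [C=x | E={p↦-4, x↦-3} | A=∅ | R=[app :: addL(5)]]
step 9: [C=(λp. (x * x)) | E={x↦-3} | A=[-3] | R=[addL(5)]]
step 10: [C=(x * x) | E={p↦-3, x↦-3} | A=∅ | R=[addL(5)]]
step 11: [C=x | E={p↦-3, x↦-3} | A=∅ | R=[mulR :: addL(5)]]
step 12: [C=x | E={p↦-3, x↦-3} | A=∅ | R=[mulL(-3) :: addL(5)]]
→ final value 14

Answer: 14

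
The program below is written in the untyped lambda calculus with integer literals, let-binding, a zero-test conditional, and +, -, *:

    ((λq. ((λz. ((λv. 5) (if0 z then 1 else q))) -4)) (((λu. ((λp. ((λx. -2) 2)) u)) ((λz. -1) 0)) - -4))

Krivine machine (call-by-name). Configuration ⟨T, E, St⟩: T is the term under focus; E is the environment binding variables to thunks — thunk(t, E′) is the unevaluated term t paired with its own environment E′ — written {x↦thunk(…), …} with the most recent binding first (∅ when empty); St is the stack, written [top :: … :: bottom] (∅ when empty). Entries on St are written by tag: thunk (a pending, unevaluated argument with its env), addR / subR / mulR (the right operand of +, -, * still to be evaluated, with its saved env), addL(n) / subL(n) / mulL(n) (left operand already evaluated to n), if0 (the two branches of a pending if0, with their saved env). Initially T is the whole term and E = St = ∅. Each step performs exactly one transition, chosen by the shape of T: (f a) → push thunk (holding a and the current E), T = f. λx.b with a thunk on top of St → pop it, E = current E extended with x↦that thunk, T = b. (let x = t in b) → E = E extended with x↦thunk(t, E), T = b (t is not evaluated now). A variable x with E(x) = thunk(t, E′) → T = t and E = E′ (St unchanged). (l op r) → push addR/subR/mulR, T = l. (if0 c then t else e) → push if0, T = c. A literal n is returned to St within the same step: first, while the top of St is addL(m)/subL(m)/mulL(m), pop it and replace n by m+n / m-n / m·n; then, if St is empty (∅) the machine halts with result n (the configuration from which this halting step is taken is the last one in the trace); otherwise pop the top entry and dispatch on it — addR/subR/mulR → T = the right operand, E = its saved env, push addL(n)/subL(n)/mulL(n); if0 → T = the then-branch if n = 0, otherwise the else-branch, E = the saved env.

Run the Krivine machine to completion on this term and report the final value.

Answer: 5

Execution trace:
[0] <T=((λq. ((λz. ((λv. 5) (if0 z then 1 else q))) -4)) (((λu. ((λp. ((λx. -2) 2)) u)) ((λz. -1) 0)) - -4)), E=∅, St=∅>
[1] <T=(λq. ((λz. ((λv. 5) (if0 z then 1 else q))) -4)), E=∅, St=[thunk]>
[2] <T=((λz. ((λv. 5) (if0 z then 1 else q))) -4), E={q↦thunk((((λu. ((λp. ((λx. -2) 2)) u)) ((λz. -1) 0)) - -4), ∅)}, St=∅>
[3] <T=(λz. ((λv. 5) (if0 z then 1 else q))), E={q↦thunk((((λu. ((λp. ((λx. -2) 2)) u)) ((λz. -1) 0)) - -4), ∅)}, St=[thunk]>
[4] <T=((λv. 5) (if0 z then 1 else q)), E={z↦thunk(-4, {q↦thunk((((λu. ((λp. ((λx. -2) 2)) u)) ((λz. -1) 0)) - -4), ∅)}), q↦thunk((((λu. ((λp. ((λx. -2) 2)) u)) ((λz. -1) 0)) - -4), ∅)}, St=∅>
[5] <T=(λv. 5), E={z↦thunk(-4, {q↦thunk((((λu. ((λp. ((λx. -2) 2)) u)) ((λz. -1) 0)) - -4), ∅)}), q↦thunk((((λu. ((λp. ((λx. -2) 2)) u)) ((λz. -1) 0)) - -4), ∅)}, St=[thunk]>
[6] <T=5, E={v↦thunk((if0 z then 1 else q), {z↦thunk(-4, {q↦thunk((((λu. ((λp. ((λx. -2) 2)) u)) ((λz. -1) 0)) - -4), ∅)}), q↦thunk((((λu. ((λp. ((λx. -2) 2)) u)) ((λz. -1) 0)) - -4), ∅)}), z↦thunk(-4, {q↦thunk((((λu. ((λp. ((λx. -2) 2)) u)) ((λz. -1) 0)) - -4), ∅)}), q↦thunk((((λu. ((λp. ((λx. -2) 2)) u)) ((λz. -1) 0)) - -4), ∅)}, St=∅>
→ final value 5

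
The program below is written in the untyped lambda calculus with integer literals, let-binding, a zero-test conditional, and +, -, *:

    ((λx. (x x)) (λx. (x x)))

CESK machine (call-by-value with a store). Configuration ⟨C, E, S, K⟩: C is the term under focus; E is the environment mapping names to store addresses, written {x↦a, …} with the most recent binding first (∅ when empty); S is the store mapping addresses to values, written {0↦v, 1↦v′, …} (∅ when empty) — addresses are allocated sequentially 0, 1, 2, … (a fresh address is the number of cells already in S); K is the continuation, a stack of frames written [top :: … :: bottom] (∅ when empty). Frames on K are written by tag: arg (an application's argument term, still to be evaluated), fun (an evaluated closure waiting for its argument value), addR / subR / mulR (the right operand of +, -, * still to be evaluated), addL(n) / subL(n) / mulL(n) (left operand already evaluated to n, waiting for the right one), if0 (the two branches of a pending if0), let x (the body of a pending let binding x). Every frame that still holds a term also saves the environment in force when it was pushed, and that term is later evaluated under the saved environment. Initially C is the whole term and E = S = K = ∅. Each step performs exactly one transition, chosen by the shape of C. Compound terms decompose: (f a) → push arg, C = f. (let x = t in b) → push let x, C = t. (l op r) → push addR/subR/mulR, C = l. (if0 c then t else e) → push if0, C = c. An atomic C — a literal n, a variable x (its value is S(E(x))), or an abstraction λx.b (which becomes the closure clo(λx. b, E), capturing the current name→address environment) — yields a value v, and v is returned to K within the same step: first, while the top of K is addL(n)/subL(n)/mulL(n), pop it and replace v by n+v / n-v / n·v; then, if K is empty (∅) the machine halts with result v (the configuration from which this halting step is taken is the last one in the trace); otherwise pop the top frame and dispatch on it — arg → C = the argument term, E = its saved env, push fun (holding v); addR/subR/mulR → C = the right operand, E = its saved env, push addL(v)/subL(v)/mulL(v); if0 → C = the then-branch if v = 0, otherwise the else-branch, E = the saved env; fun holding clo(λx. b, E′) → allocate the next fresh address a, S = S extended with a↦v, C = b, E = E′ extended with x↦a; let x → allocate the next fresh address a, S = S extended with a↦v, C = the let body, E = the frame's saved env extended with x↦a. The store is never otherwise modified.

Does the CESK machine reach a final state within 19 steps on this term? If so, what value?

Answer: DIVERGES (no final state within 19 steps)

Derivation:
[0] <C=((λx. (x x)) (λx. (x x))), E=∅, S=∅, K=∅>
[1] <C=(λx. (x x)), E=∅, S=∅, K=[arg]>
[2] <C=(λx. (x x)), E=∅, S=∅, K=[fun]>
[3] <C=(x x), E={x↦0}, S={0↦clo(λx. (x x), ∅)}, K=∅>
[4] <C=x, E={x↦0}, S={0↦clo(λx. (x x), ∅)}, K=[arg]>
[5] <C=x, E={x↦0}, S={0↦clo(λx. (x x), ∅)}, K=[fun]>
[6] <C=(x x), E={x↦1}, S={0↦clo(λx. (x x), ∅), 1↦clo(λx. (x x), ∅)}, K=∅>
[7] <C=x, E={x↦1}, S={0↦clo(λx. (x x), ∅), 1↦clo(λx. (x x), ∅)}, K=[arg]>
[8] <C=x, E={x↦1}, S={0↦clo(λx. (x x), ∅), 1↦clo(λx. (x x), ∅)}, K=[fun]>
[9] <C=(x x), E={x↦2}, S={0↦clo(λx. (x x), ∅), 1↦clo(λx. (x x), ∅), 2↦clo(λx. (x x), ∅)}, K=∅>
[10] <C=x, E={x↦2}, S={0↦clo(λx. (x x), ∅), 1↦clo(λx. (x x), ∅), 2↦clo(λx. (x x), ∅)}, K=[arg]>
[11] <C=x, E={x↦2}, S={0↦clo(λx. (x x), ∅), 1↦clo(λx. (x x), ∅), 2↦clo(λx. (x x), ∅)}, K=[fun]>
[12] <C=(x x), E={x↦3}, S={0↦clo(λx. (x x), ∅), 1↦clo(λx. (x x), ∅), 2↦clo(λx. (x x), ∅), 3↦clo(λx. (x x), ∅)}, K=∅>
[13] <C=x, E={x↦3}, S={0↦clo(λx. (x x), ∅), 1↦clo(λx. (x x), ∅), 2↦clo(λx. (x x), ∅), 3↦clo(λx. (x x), ∅)}, K=[arg]>
[14] <C=x, E={x↦3}, S={0↦clo(λx. (x x), ∅), 1↦clo(λx. (x x), ∅), 2↦clo(λx. (x x), ∅), 3↦clo(λx. (x x), ∅)}, K=[fun]>
[15] <C=(x x), E={x↦4}, S={0↦clo(λx. (x x), ∅), 1↦clo(λx. (x x), ∅), 2↦clo(λx. (x x), ∅), 3↦clo(λx. (x x), ∅), 4↦clo(λx. (x x), ∅)}, K=∅>
[16] <C=x, E={x↦4}, S={0↦clo(λx. (x x), ∅), 1↦clo(λx. (x x), ∅), 2↦clo(λx. (x x), ∅), 3↦clo(λx. (x x), ∅), 4↦clo(λx. (x x), ∅)}, K=[arg]>
[17] <C=x, E={x↦4}, S={0↦clo(λx. (x x), ∅), 1↦clo(λx. (x x), ∅), 2↦clo(λx. (x x), ∅), 3↦clo(λx. (x x), ∅), 4↦clo(λx. (x x), ∅)}, K=[fun]>
[18] <C=(x x), E={x↦5}, S={0↦clo(λx. (x x), ∅), 1↦clo(λx. (x x), ∅), 2↦clo(λx. (x x), ∅), 3↦clo(λx. (x x), ∅), 4↦clo(λx. (x x), ∅), 5↦clo(λx. (x x), ∅)}, K=∅>
[19] <C=x, E={x↦5}, S={0↦clo(λx. (x x), ∅), 1↦clo(λx. (x x), ∅), 2↦clo(λx. (x x), ∅), 3↦clo(λx. (x x), ∅), 4↦clo(λx. (x x), ∅), 5↦clo(λx. (x x), ∅)}, K=[arg]>
→ 19 transitions taken and the configuration is still not final: no result within 19 steps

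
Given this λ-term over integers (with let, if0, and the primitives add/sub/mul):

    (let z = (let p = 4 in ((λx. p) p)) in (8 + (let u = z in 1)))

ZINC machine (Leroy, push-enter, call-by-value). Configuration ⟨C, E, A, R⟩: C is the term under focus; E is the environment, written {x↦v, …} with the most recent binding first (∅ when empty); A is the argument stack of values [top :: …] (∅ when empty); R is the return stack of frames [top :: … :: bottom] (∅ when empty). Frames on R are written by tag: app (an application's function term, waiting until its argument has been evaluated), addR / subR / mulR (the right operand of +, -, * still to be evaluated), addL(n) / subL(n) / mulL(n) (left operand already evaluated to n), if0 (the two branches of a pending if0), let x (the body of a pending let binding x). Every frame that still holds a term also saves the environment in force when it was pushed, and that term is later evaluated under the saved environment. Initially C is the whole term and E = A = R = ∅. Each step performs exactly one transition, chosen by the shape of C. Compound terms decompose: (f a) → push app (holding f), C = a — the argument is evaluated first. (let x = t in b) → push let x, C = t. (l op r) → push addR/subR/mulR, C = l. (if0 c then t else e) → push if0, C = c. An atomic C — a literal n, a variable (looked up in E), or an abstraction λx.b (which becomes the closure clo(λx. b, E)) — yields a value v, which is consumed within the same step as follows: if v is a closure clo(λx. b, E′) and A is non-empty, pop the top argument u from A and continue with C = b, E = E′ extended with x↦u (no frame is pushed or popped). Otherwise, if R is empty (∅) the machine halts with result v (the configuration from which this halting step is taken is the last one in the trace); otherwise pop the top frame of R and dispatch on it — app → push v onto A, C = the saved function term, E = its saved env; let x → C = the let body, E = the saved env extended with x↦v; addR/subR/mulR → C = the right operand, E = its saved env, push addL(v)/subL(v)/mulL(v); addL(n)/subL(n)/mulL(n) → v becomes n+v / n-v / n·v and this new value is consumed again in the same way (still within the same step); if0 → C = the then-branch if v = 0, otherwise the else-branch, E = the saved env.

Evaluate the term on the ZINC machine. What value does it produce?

0. ⟨C=(let z = (let p = 4 in ((λx. p) p)) in (8 + (let u = z in 1))); E=∅; A=∅; R=∅⟩
1. ⟨C=(let p = 4 in ((λx. p) p)); E=∅; A=∅; R=[let z]⟩
2. ⟨C=4; E=∅; A=∅; R=[let p :: let z]⟩
3. ⟨C=((λx. p) p); E={p↦4}; A=∅; R=[let z]⟩
4. ⟨C=p; E={p↦4}; A=∅; R=[app :: let z]⟩
5. ⟨C=(λx. p); E={p↦4}; A=[4]; R=[let z]⟩
6. ⟨C=p; E={x↦4, p↦4}; A=∅; R=[let z]⟩
7. ⟨C=(8 + (let u = z in 1)); E={z↦4}; A=∅; R=∅⟩
8. ⟨C=8; E={z↦4}; A=∅; R=[addR]⟩
9. ⟨C=(let u = z in 1); E={z↦4}; A=∅; R=[addL(8)]⟩
10. ⟨C=z; E={z↦4}; A=∅; R=[let u :: addL(8)]⟩
11. ⟨C=1; E={u↦4, z↦4}; A=∅; R=[addL(8)]⟩
→ final value 9

Answer: 9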